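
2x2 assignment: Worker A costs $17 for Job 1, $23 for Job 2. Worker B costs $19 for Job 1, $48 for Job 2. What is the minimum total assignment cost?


Option 1: A->1 + B->2 = $17 + $48 = $65
Option 2: A->2 + B->1 = $23 + $19 = $42
Min cost = min($65, $42) = $42

$42


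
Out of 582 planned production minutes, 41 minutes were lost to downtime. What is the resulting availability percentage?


Formula: Availability = (Planned Time - Downtime) / Planned Time * 100
Uptime = 582 - 41 = 541 min
Availability = 541 / 582 * 100 = 93.0%

93.0%


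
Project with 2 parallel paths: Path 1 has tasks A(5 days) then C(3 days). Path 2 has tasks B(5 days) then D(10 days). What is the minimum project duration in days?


Path 1 = 5 + 3 = 8 days
Path 2 = 5 + 10 = 15 days
Duration = max(8, 15) = 15 days

15 days


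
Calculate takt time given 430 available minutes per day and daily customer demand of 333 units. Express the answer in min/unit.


Formula: Takt Time = Available Production Time / Customer Demand
Takt = 430 min/day / 333 units/day
Takt = 1.29 min/unit

1.29 min/unit


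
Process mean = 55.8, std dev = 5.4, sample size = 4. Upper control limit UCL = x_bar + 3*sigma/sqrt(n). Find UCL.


UCL = 55.8 + 3 * 5.4 / sqrt(4)

63.9


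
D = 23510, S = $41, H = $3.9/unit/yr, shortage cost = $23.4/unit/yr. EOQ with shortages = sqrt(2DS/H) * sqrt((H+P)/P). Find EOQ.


Formula: EOQ* = sqrt(2DS/H) * sqrt((H+P)/P)
Base EOQ = sqrt(2*23510*41/3.9) = 703.07 units
Correction = sqrt((3.9+23.4)/23.4) = 1.08012
EOQ* = 703.07 * 1.08012 = 759.4 units

759.4 units


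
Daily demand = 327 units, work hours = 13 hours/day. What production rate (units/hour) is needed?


Formula: Production Rate = Daily Demand / Available Hours
Rate = 327 units/day / 13 hours/day
Rate = 25.2 units/hour

25.2 units/hour


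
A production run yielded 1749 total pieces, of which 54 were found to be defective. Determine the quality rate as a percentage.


Formula: Quality Rate = Good Pieces / Total Pieces * 100
Good pieces = 1749 - 54 = 1695
QR = 1695 / 1749 * 100 = 96.9%

96.9%


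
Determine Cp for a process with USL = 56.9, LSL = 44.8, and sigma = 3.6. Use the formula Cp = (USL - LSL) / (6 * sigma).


Cp = (56.9 - 44.8) / (6 * 3.6)

0.56


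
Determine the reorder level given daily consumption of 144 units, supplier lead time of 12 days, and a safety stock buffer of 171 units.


Formula: ROP = (Daily Demand * Lead Time) + Safety Stock
Demand during lead time = 144 * 12 = 1728 units
ROP = 1728 + 171 = 1899 units

1899 units


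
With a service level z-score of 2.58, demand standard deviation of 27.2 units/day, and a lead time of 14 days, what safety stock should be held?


Formula: SS = z * sigma_d * sqrt(LT)
sqrt(LT) = sqrt(14) = 3.7417
SS = 2.58 * 27.2 * 3.7417
SS = 262.6 units

262.6 units


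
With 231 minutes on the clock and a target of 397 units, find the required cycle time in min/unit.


Formula: CT = Available Time / Number of Units
CT = 231 min / 397 units
CT = 0.58 min/unit

0.58 min/unit


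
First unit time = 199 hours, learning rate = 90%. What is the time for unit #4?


Formula: T_n = T_1 * (learning_rate)^(log2(n)) where learning_rate = rate/100
Doublings = log2(4) = 2
T_n = 199 * 0.9^2
T_n = 199 * 0.81 = 161.2 hours

161.2 hours


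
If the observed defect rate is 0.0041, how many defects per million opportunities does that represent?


DPMO = defect_rate * 1000000 = 0.0041 * 1000000

4100


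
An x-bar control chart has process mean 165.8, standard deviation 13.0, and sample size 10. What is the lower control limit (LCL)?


LCL = 165.8 - 3 * 13.0 / sqrt(10)

153.47


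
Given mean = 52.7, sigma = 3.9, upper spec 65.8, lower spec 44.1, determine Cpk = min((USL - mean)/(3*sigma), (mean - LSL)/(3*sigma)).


Cpu = (65.8 - 52.7) / (3 * 3.9) = 1.12
Cpl = (52.7 - 44.1) / (3 * 3.9) = 0.74
Cpk = min(1.12, 0.74) = 0.74

0.74


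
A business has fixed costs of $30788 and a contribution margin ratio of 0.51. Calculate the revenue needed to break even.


Formula: BER = Fixed Costs / Contribution Margin Ratio
BER = $30788 / 0.51
BER = $60368.63 (to the nearest cent)

$60368.63


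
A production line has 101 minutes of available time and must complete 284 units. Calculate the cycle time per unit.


Formula: CT = Available Time / Number of Units
CT = 101 min / 284 units
CT = 0.36 min/unit

0.36 min/unit


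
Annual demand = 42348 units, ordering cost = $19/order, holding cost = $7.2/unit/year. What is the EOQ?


Formula: EOQ = sqrt(2 * D * S / H)
Numerator: 2 * 42348 * 19 = 1609224
2DS/H = 1609224 / 7.2 = 223503.3
EOQ = sqrt(223503.3) = 472.8 units

472.8 units


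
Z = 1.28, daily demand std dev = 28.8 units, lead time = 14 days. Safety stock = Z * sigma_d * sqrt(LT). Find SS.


Formula: SS = z * sigma_d * sqrt(LT)
sqrt(LT) = sqrt(14) = 3.7417
SS = 1.28 * 28.8 * 3.7417
SS = 137.9 units

137.9 units


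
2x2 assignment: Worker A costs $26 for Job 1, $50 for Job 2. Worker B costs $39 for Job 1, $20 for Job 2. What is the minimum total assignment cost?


Option 1: A->1 + B->2 = $26 + $20 = $46
Option 2: A->2 + B->1 = $50 + $39 = $89
Min cost = min($46, $89) = $46

$46


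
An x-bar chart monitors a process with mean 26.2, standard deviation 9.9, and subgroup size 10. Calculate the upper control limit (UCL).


UCL = 26.2 + 3 * 9.9 / sqrt(10)

35.59


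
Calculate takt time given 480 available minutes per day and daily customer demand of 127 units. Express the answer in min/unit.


Formula: Takt Time = Available Production Time / Customer Demand
Takt = 480 min/day / 127 units/day
Takt = 3.78 min/unit

3.78 min/unit


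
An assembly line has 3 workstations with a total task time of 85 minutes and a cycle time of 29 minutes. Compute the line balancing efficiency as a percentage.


Formula: Efficiency = Sum of Task Times / (N_stations * CT) * 100
Total station capacity = 3 stations * 29 min = 87 min
Efficiency = 85 / 87 * 100 = 97.7%

97.7%


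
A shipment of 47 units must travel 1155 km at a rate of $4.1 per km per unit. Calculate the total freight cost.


TC = dist * cost * units = 1155 * 4.1 * 47 = $222568.50

$222568.50


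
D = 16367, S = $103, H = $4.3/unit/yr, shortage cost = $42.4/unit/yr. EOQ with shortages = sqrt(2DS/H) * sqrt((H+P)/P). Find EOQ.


Formula: EOQ* = sqrt(2DS/H) * sqrt((H+P)/P)
Base EOQ = sqrt(2*16367*103/4.3) = 885.49 units
Correction = sqrt((4.3+42.4)/42.4) = 1.04948
EOQ* = 885.49 * 1.04948 = 929.3 units

929.3 units


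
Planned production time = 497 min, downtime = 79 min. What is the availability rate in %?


Formula: Availability = (Planned Time - Downtime) / Planned Time * 100
Uptime = 497 - 79 = 418 min
Availability = 418 / 497 * 100 = 84.1%

84.1%


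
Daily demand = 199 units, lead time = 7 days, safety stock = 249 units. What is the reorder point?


Formula: ROP = (Daily Demand * Lead Time) + Safety Stock
Demand during lead time = 199 * 7 = 1393 units
ROP = 1393 + 249 = 1642 units

1642 units


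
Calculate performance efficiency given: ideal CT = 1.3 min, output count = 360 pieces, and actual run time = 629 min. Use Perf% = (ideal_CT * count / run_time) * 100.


Formula: Performance = (Ideal CT * Total Count) / Run Time * 100
Ideal output time = 1.3 * 360 = 468.0 min
Performance = 468.0 / 629 * 100 = 74.4%

74.4%


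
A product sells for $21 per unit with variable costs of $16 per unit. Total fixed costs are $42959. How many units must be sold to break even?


Formula: BEQ = Fixed Costs / (Price - Variable Cost)
Contribution margin = $21 - $16 = $5/unit
BEQ = ceil($42959 / $5/unit) = ceil(8591.8) = 8592 units

8592 units


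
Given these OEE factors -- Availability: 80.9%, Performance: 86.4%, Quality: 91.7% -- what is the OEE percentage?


Formula: OEE = Availability * Performance * Quality / 10000
A * P = 80.9% * 86.4% / 100 = 69.9%
OEE = 69.9% * 91.7% / 100 = 64.1%

64.1%


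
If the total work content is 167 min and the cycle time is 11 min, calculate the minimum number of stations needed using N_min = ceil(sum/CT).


Formula: N_min = ceil(Sum of Task Times / Cycle Time)
N_min = ceil(167 min / 11 min) = ceil(15.1818)
N_min = 16 stations

16


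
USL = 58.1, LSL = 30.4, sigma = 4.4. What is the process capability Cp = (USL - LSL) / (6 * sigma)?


Cp = (58.1 - 30.4) / (6 * 4.4)

1.05


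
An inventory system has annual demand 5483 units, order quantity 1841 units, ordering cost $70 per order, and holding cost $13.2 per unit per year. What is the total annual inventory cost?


TC = 5483/1841 * 70 + 1841/2 * 13.2

$12359.08


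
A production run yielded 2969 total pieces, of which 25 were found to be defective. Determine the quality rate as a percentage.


Formula: Quality Rate = Good Pieces / Total Pieces * 100
Good pieces = 2969 - 25 = 2944
QR = 2944 / 2969 * 100 = 99.2%

99.2%


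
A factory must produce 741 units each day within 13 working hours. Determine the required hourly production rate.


Formula: Production Rate = Daily Demand / Available Hours
Rate = 741 units/day / 13 hours/day
Rate = 57.0 units/hour

57.0 units/hour


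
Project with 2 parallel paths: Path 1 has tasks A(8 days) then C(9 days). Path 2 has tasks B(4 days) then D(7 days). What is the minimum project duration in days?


Path 1 = 8 + 9 = 17 days
Path 2 = 4 + 7 = 11 days
Duration = max(17, 11) = 17 days

17 days


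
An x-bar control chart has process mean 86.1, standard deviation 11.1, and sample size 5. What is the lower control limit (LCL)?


LCL = 86.1 - 3 * 11.1 / sqrt(5)

71.21


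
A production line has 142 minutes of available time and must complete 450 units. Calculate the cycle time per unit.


Formula: CT = Available Time / Number of Units
CT = 142 min / 450 units
CT = 0.32 min/unit

0.32 min/unit


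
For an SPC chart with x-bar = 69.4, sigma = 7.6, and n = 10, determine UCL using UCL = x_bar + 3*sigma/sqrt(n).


UCL = 69.4 + 3 * 7.6 / sqrt(10)

76.61


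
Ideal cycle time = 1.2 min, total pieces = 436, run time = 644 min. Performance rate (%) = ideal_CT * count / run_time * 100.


Formula: Performance = (Ideal CT * Total Count) / Run Time * 100
Ideal output time = 1.2 * 436 = 523.2 min
Performance = 523.2 / 644 * 100 = 81.2%

81.2%


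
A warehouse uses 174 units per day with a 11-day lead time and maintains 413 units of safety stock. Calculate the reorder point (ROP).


Formula: ROP = (Daily Demand * Lead Time) + Safety Stock
Demand during lead time = 174 * 11 = 1914 units
ROP = 1914 + 413 = 2327 units

2327 units


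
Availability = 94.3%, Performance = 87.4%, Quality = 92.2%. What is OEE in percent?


Formula: OEE = Availability * Performance * Quality / 10000
A * P = 94.3% * 87.4% / 100 = 82.42%
OEE = 82.42% * 92.2% / 100 = 76.0%

76.0%


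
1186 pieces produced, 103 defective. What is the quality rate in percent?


Formula: Quality Rate = Good Pieces / Total Pieces * 100
Good pieces = 1186 - 103 = 1083
QR = 1083 / 1186 * 100 = 91.3%

91.3%


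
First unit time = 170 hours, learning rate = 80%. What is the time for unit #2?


Formula: T_n = T_1 * (learning_rate)^(log2(n)) where learning_rate = rate/100
Doublings = log2(2) = 1
T_n = 170 * 0.8^1
T_n = 170 * 0.8 = 136.0 hours

136.0 hours


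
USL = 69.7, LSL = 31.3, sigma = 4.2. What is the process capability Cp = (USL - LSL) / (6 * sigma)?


Cp = (69.7 - 31.3) / (6 * 4.2)

1.52


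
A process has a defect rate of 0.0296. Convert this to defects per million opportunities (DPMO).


DPMO = defect_rate * 1000000 = 0.0296 * 1000000

29600


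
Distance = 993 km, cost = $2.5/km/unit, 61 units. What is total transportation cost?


TC = dist * cost * units = 993 * 2.5 * 61 = $151432.50

$151432.50


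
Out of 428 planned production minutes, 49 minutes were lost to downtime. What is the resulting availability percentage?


Formula: Availability = (Planned Time - Downtime) / Planned Time * 100
Uptime = 428 - 49 = 379 min
Availability = 379 / 428 * 100 = 88.6%

88.6%


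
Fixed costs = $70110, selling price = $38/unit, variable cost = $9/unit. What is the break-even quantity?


Formula: BEQ = Fixed Costs / (Price - Variable Cost)
Contribution margin = $38 - $9 = $29/unit
BEQ = ceil($70110 / $29/unit) = ceil(2417.59) = 2418 units

2418 units


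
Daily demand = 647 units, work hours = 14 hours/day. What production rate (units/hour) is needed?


Formula: Production Rate = Daily Demand / Available Hours
Rate = 647 units/day / 14 hours/day
Rate = 46.2 units/hour

46.2 units/hour


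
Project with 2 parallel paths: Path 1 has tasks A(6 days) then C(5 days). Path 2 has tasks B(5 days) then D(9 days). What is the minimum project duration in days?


Path 1 = 6 + 5 = 11 days
Path 2 = 5 + 9 = 14 days
Duration = max(11, 14) = 14 days

14 days


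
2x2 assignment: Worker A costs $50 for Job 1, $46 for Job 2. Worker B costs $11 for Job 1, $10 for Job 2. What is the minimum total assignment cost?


Option 1: A->1 + B->2 = $50 + $10 = $60
Option 2: A->2 + B->1 = $46 + $11 = $57
Min cost = min($60, $57) = $57

$57


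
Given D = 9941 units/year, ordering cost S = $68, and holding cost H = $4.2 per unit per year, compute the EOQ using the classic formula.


Formula: EOQ = sqrt(2 * D * S / H)
Numerator: 2 * 9941 * 68 = 1351976
2DS/H = 1351976 / 4.2 = 321899.0
EOQ = sqrt(321899.0) = 567.4 units

567.4 units


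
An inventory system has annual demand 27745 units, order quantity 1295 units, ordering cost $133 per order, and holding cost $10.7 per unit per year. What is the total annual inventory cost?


TC = 27745/1295 * 133 + 1295/2 * 10.7

$9777.74


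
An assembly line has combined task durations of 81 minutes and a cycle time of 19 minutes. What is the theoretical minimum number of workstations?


Formula: N_min = ceil(Sum of Task Times / Cycle Time)
N_min = ceil(81 min / 19 min) = ceil(4.2632)
N_min = 5 stations

5


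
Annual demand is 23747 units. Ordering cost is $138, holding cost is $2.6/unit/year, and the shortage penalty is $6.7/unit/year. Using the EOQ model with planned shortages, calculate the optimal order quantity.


Formula: EOQ* = sqrt(2DS/H) * sqrt((H+P)/P)
Base EOQ = sqrt(2*23747*138/2.6) = 1587.71 units
Correction = sqrt((2.6+6.7)/6.7) = 1.17816
EOQ* = 1587.71 * 1.17816 = 1870.6 units

1870.6 units


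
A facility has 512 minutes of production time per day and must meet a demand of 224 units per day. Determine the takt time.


Formula: Takt Time = Available Production Time / Customer Demand
Takt = 512 min/day / 224 units/day
Takt = 2.29 min/unit

2.29 min/unit


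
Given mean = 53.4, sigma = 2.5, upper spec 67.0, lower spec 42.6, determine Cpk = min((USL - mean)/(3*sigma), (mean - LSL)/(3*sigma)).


Cpu = (67.0 - 53.4) / (3 * 2.5) = 1.81
Cpl = (53.4 - 42.6) / (3 * 2.5) = 1.44
Cpk = min(1.81, 1.44) = 1.44

1.44


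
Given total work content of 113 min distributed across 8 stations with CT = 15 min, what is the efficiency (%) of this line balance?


Formula: Efficiency = Sum of Task Times / (N_stations * CT) * 100
Total station capacity = 8 stations * 15 min = 120 min
Efficiency = 113 / 120 * 100 = 94.2%

94.2%


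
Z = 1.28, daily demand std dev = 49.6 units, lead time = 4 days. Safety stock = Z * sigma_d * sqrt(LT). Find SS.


Formula: SS = z * sigma_d * sqrt(LT)
sqrt(LT) = sqrt(4) = 2.0
SS = 1.28 * 49.6 * 2.0
SS = 127.0 units

127.0 units


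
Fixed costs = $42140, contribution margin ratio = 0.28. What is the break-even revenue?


Formula: BER = Fixed Costs / Contribution Margin Ratio
BER = $42140 / 0.28
BER = $150500.00 (to the nearest cent)

$150500.00


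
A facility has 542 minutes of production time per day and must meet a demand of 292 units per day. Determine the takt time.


Formula: Takt Time = Available Production Time / Customer Demand
Takt = 542 min/day / 292 units/day
Takt = 1.86 min/unit

1.86 min/unit


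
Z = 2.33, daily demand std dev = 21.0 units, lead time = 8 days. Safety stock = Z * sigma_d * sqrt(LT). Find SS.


Formula: SS = z * sigma_d * sqrt(LT)
sqrt(LT) = sqrt(8) = 2.8284
SS = 2.33 * 21.0 * 2.8284
SS = 138.4 units

138.4 units


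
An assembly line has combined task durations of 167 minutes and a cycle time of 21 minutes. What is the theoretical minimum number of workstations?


Formula: N_min = ceil(Sum of Task Times / Cycle Time)
N_min = ceil(167 min / 21 min) = ceil(7.9524)
N_min = 8 stations

8


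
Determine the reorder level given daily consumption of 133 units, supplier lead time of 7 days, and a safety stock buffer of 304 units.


Formula: ROP = (Daily Demand * Lead Time) + Safety Stock
Demand during lead time = 133 * 7 = 931 units
ROP = 931 + 304 = 1235 units

1235 units


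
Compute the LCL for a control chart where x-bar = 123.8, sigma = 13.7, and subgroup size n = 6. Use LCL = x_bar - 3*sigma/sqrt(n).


LCL = 123.8 - 3 * 13.7 / sqrt(6)

107.02


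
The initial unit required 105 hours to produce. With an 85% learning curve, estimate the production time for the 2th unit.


Formula: T_n = T_1 * (learning_rate)^(log2(n)) where learning_rate = rate/100
Doublings = log2(2) = 1
T_n = 105 * 0.85^1
T_n = 105 * 0.85 = 89.3 hours

89.3 hours


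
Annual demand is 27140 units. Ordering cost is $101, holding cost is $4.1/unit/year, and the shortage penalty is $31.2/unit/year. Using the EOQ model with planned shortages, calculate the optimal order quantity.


Formula: EOQ* = sqrt(2DS/H) * sqrt((H+P)/P)
Base EOQ = sqrt(2*27140*101/4.1) = 1156.35 units
Correction = sqrt((4.1+31.2)/31.2) = 1.06368
EOQ* = 1156.35 * 1.06368 = 1230.0 units

1230.0 units


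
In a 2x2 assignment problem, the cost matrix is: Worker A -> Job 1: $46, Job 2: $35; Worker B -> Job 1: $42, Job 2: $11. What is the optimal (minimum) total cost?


Option 1: A->1 + B->2 = $46 + $11 = $57
Option 2: A->2 + B->1 = $35 + $42 = $77
Min cost = min($57, $77) = $57

$57


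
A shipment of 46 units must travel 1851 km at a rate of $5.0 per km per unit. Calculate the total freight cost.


TC = dist * cost * units = 1851 * 5.0 * 46 = $425730.00

$425730.00


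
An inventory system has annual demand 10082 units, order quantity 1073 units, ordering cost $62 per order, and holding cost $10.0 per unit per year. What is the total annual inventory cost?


TC = 10082/1073 * 62 + 1073/2 * 10.0

$5947.56


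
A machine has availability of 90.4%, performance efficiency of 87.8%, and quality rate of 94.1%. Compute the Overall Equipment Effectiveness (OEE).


Formula: OEE = Availability * Performance * Quality / 10000
A * P = 90.4% * 87.8% / 100 = 79.37%
OEE = 79.37% * 94.1% / 100 = 74.7%

74.7%


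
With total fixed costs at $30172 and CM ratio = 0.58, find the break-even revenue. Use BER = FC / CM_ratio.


Formula: BER = Fixed Costs / Contribution Margin Ratio
BER = $30172 / 0.58
BER = $52020.69 (to the nearest cent)

$52020.69


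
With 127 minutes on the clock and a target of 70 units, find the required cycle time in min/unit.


Formula: CT = Available Time / Number of Units
CT = 127 min / 70 units
CT = 1.81 min/unit

1.81 min/unit


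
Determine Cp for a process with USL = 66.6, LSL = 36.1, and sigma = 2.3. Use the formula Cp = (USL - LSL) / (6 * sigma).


Cp = (66.6 - 36.1) / (6 * 2.3)

2.21


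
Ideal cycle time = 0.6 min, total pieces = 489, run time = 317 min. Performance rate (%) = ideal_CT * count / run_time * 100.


Formula: Performance = (Ideal CT * Total Count) / Run Time * 100
Ideal output time = 0.6 * 489 = 293.4 min
Performance = 293.4 / 317 * 100 = 92.6%

92.6%


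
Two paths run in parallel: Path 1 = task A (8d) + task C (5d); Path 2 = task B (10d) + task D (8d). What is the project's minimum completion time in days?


Path 1 = 8 + 5 = 13 days
Path 2 = 10 + 8 = 18 days
Duration = max(13, 18) = 18 days

18 days


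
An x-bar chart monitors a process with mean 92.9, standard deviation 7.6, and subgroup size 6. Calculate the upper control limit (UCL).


UCL = 92.9 + 3 * 7.6 / sqrt(6)

102.21


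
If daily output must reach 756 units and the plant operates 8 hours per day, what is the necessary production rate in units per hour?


Formula: Production Rate = Daily Demand / Available Hours
Rate = 756 units/day / 8 hours/day
Rate = 94.5 units/hour

94.5 units/hour


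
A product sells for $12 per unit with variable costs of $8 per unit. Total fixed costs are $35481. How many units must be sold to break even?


Formula: BEQ = Fixed Costs / (Price - Variable Cost)
Contribution margin = $12 - $8 = $4/unit
BEQ = ceil($35481 / $4/unit) = ceil(8870.25) = 8871 units

8871 units


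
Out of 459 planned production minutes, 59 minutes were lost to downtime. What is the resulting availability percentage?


Formula: Availability = (Planned Time - Downtime) / Planned Time * 100
Uptime = 459 - 59 = 400 min
Availability = 400 / 459 * 100 = 87.1%

87.1%


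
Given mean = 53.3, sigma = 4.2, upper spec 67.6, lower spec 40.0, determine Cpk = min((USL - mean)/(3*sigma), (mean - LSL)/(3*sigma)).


Cpu = (67.6 - 53.3) / (3 * 4.2) = 1.13
Cpl = (53.3 - 40.0) / (3 * 4.2) = 1.06
Cpk = min(1.13, 1.06) = 1.06

1.06


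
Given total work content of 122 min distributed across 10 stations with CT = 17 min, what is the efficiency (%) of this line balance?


Formula: Efficiency = Sum of Task Times / (N_stations * CT) * 100
Total station capacity = 10 stations * 17 min = 170 min
Efficiency = 122 / 170 * 100 = 71.8%

71.8%


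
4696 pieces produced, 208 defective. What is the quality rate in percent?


Formula: Quality Rate = Good Pieces / Total Pieces * 100
Good pieces = 4696 - 208 = 4488
QR = 4488 / 4696 * 100 = 95.6%

95.6%


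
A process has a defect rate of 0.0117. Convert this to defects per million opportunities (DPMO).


DPMO = defect_rate * 1000000 = 0.0117 * 1000000

11700


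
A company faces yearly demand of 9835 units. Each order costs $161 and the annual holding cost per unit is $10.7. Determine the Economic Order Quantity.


Formula: EOQ = sqrt(2 * D * S / H)
Numerator: 2 * 9835 * 161 = 3166870
2DS/H = 3166870 / 10.7 = 295969.2
EOQ = sqrt(295969.2) = 544.0 units

544.0 units


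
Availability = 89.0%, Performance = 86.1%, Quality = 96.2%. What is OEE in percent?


Formula: OEE = Availability * Performance * Quality / 10000
A * P = 89.0% * 86.1% / 100 = 76.63%
OEE = 76.63% * 96.2% / 100 = 73.7%

73.7%


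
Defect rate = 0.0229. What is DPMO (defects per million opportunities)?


DPMO = defect_rate * 1000000 = 0.0229 * 1000000

22900


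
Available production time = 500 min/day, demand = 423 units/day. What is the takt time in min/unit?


Formula: Takt Time = Available Production Time / Customer Demand
Takt = 500 min/day / 423 units/day
Takt = 1.18 min/unit

1.18 min/unit


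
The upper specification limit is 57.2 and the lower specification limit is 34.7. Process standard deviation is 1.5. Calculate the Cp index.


Cp = (57.2 - 34.7) / (6 * 1.5)

2.5


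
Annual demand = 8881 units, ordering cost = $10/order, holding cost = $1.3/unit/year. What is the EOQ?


Formula: EOQ = sqrt(2 * D * S / H)
Numerator: 2 * 8881 * 10 = 177620
2DS/H = 177620 / 1.3 = 136630.8
EOQ = sqrt(136630.8) = 369.6 units

369.6 units


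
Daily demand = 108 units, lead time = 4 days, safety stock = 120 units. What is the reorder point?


Formula: ROP = (Daily Demand * Lead Time) + Safety Stock
Demand during lead time = 108 * 4 = 432 units
ROP = 432 + 120 = 552 units

552 units


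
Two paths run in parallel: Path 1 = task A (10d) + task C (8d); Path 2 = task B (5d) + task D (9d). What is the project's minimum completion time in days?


Path 1 = 10 + 8 = 18 days
Path 2 = 5 + 9 = 14 days
Duration = max(18, 14) = 18 days

18 days


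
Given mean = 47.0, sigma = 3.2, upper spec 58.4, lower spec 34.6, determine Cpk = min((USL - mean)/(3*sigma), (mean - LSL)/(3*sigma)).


Cpu = (58.4 - 47.0) / (3 * 3.2) = 1.19
Cpl = (47.0 - 34.6) / (3 * 3.2) = 1.29
Cpk = min(1.19, 1.29) = 1.19

1.19


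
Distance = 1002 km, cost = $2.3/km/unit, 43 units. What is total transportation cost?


TC = dist * cost * units = 1002 * 2.3 * 43 = $99097.80

$99097.80


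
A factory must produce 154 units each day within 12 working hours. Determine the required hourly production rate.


Formula: Production Rate = Daily Demand / Available Hours
Rate = 154 units/day / 12 hours/day
Rate = 12.8 units/hour

12.8 units/hour


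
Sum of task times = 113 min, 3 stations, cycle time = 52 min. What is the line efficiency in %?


Formula: Efficiency = Sum of Task Times / (N_stations * CT) * 100
Total station capacity = 3 stations * 52 min = 156 min
Efficiency = 113 / 156 * 100 = 72.4%

72.4%


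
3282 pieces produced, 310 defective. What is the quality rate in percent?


Formula: Quality Rate = Good Pieces / Total Pieces * 100
Good pieces = 3282 - 310 = 2972
QR = 2972 / 3282 * 100 = 90.6%

90.6%


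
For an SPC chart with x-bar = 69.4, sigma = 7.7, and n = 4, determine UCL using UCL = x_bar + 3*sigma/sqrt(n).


UCL = 69.4 + 3 * 7.7 / sqrt(4)

80.95


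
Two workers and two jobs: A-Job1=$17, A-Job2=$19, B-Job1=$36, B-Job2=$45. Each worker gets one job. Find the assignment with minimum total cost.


Option 1: A->1 + B->2 = $17 + $45 = $62
Option 2: A->2 + B->1 = $19 + $36 = $55
Min cost = min($62, $55) = $55

$55


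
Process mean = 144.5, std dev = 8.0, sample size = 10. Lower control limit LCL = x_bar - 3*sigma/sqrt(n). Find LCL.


LCL = 144.5 - 3 * 8.0 / sqrt(10)

136.91


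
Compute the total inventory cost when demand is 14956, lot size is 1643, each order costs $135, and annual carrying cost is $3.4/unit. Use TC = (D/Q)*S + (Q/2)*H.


TC = 14956/1643 * 135 + 1643/2 * 3.4

$4021.99


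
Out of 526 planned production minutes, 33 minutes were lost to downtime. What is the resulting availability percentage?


Formula: Availability = (Planned Time - Downtime) / Planned Time * 100
Uptime = 526 - 33 = 493 min
Availability = 493 / 526 * 100 = 93.7%

93.7%


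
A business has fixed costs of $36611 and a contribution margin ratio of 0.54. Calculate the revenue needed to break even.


Formula: BER = Fixed Costs / Contribution Margin Ratio
BER = $36611 / 0.54
BER = $67798.15 (to the nearest cent)

$67798.15


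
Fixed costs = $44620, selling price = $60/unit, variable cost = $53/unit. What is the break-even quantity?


Formula: BEQ = Fixed Costs / (Price - Variable Cost)
Contribution margin = $60 - $53 = $7/unit
BEQ = ceil($44620 / $7/unit) = ceil(6374.29) = 6375 units

6375 units


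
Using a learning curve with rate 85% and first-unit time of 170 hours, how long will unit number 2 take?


Formula: T_n = T_1 * (learning_rate)^(log2(n)) where learning_rate = rate/100
Doublings = log2(2) = 1
T_n = 170 * 0.85^1
T_n = 170 * 0.85 = 144.5 hours

144.5 hours


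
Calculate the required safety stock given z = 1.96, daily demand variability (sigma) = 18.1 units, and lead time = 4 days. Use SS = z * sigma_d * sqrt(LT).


Formula: SS = z * sigma_d * sqrt(LT)
sqrt(LT) = sqrt(4) = 2.0
SS = 1.96 * 18.1 * 2.0
SS = 71.0 units

71.0 units


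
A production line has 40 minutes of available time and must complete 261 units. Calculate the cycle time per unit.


Formula: CT = Available Time / Number of Units
CT = 40 min / 261 units
CT = 0.15 min/unit

0.15 min/unit


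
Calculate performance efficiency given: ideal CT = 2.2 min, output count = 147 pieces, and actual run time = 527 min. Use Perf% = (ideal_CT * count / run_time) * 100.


Formula: Performance = (Ideal CT * Total Count) / Run Time * 100
Ideal output time = 2.2 * 147 = 323.4 min
Performance = 323.4 / 527 * 100 = 61.4%

61.4%


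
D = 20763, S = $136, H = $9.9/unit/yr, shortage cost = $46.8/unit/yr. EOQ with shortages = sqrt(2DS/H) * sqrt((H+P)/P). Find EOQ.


Formula: EOQ* = sqrt(2DS/H) * sqrt((H+P)/P)
Base EOQ = sqrt(2*20763*136/9.9) = 755.29 units
Correction = sqrt((9.9+46.8)/46.8) = 1.1007
EOQ* = 755.29 * 1.1007 = 831.3 units

831.3 units


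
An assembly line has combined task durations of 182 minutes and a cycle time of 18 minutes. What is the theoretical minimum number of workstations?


Formula: N_min = ceil(Sum of Task Times / Cycle Time)
N_min = ceil(182 min / 18 min) = ceil(10.1111)
N_min = 11 stations

11


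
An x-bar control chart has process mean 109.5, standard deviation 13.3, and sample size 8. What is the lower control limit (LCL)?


LCL = 109.5 - 3 * 13.3 / sqrt(8)

95.39


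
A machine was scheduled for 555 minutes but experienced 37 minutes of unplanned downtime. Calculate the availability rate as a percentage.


Formula: Availability = (Planned Time - Downtime) / Planned Time * 100
Uptime = 555 - 37 = 518 min
Availability = 518 / 555 * 100 = 93.3%

93.3%


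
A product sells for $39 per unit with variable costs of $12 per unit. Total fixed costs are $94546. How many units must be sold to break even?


Formula: BEQ = Fixed Costs / (Price - Variable Cost)
Contribution margin = $39 - $12 = $27/unit
BEQ = ceil($94546 / $27/unit) = ceil(3501.7) = 3502 units

3502 units


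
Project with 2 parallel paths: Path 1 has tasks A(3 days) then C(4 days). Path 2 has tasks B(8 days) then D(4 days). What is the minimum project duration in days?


Path 1 = 3 + 4 = 7 days
Path 2 = 8 + 4 = 12 days
Duration = max(7, 12) = 12 days

12 days


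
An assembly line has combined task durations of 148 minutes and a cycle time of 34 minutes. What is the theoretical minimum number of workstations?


Formula: N_min = ceil(Sum of Task Times / Cycle Time)
N_min = ceil(148 min / 34 min) = ceil(4.3529)
N_min = 5 stations

5


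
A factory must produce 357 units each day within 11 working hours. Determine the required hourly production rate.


Formula: Production Rate = Daily Demand / Available Hours
Rate = 357 units/day / 11 hours/day
Rate = 32.5 units/hour

32.5 units/hour


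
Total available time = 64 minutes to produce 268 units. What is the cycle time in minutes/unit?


Formula: CT = Available Time / Number of Units
CT = 64 min / 268 units
CT = 0.24 min/unit

0.24 min/unit


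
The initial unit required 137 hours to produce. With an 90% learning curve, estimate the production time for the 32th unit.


Formula: T_n = T_1 * (learning_rate)^(log2(n)) where learning_rate = rate/100
Doublings = log2(32) = 5
T_n = 137 * 0.9^5
T_n = 137 * 0.5905 = 80.9 hours

80.9 hours


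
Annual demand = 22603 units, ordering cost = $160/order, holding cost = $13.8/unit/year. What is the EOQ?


Formula: EOQ = sqrt(2 * D * S / H)
Numerator: 2 * 22603 * 160 = 7232960
2DS/H = 7232960 / 13.8 = 524127.5
EOQ = sqrt(524127.5) = 724.0 units

724.0 units


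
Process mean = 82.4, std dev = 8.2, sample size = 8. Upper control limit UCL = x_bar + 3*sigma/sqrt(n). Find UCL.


UCL = 82.4 + 3 * 8.2 / sqrt(8)

91.1


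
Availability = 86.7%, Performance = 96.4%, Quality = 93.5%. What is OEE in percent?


Formula: OEE = Availability * Performance * Quality / 10000
A * P = 86.7% * 96.4% / 100 = 83.58%
OEE = 83.58% * 93.5% / 100 = 78.1%

78.1%


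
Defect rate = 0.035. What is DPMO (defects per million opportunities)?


DPMO = defect_rate * 1000000 = 0.035 * 1000000

35000


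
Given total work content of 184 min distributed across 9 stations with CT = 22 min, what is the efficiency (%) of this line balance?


Formula: Efficiency = Sum of Task Times / (N_stations * CT) * 100
Total station capacity = 9 stations * 22 min = 198 min
Efficiency = 184 / 198 * 100 = 92.9%

92.9%


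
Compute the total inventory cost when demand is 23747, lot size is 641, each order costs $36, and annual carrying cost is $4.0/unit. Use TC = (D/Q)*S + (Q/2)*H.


TC = 23747/641 * 36 + 641/2 * 4.0

$2615.68


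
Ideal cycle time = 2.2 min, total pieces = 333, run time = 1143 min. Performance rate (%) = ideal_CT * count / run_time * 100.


Formula: Performance = (Ideal CT * Total Count) / Run Time * 100
Ideal output time = 2.2 * 333 = 732.6 min
Performance = 732.6 / 1143 * 100 = 64.1%

64.1%


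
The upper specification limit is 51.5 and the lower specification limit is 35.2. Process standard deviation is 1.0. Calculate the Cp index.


Cp = (51.5 - 35.2) / (6 * 1.0)

2.72


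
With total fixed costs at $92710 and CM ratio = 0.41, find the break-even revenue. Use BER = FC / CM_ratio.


Formula: BER = Fixed Costs / Contribution Margin Ratio
BER = $92710 / 0.41
BER = $226121.95 (to the nearest cent)

$226121.95


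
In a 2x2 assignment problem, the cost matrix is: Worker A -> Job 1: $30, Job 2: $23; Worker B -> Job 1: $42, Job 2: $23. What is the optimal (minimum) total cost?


Option 1: A->1 + B->2 = $30 + $23 = $53
Option 2: A->2 + B->1 = $23 + $42 = $65
Min cost = min($53, $65) = $53

$53


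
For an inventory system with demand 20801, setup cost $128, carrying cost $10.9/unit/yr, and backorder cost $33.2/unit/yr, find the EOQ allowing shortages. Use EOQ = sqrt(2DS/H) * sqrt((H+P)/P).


Formula: EOQ* = sqrt(2DS/H) * sqrt((H+P)/P)
Base EOQ = sqrt(2*20801*128/10.9) = 698.95 units
Correction = sqrt((10.9+33.2)/33.2) = 1.15252
EOQ* = 698.95 * 1.15252 = 805.6 units

805.6 units


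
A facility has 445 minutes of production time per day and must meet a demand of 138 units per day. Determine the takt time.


Formula: Takt Time = Available Production Time / Customer Demand
Takt = 445 min/day / 138 units/day
Takt = 3.22 min/unit

3.22 min/unit


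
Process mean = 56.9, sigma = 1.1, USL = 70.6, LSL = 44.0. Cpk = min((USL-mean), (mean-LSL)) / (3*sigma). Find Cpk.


Cpu = (70.6 - 56.9) / (3 * 1.1) = 4.15
Cpl = (56.9 - 44.0) / (3 * 1.1) = 3.91
Cpk = min(4.15, 3.91) = 3.91

3.91


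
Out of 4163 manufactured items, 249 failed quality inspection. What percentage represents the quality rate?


Formula: Quality Rate = Good Pieces / Total Pieces * 100
Good pieces = 4163 - 249 = 3914
QR = 3914 / 4163 * 100 = 94.0%

94.0%


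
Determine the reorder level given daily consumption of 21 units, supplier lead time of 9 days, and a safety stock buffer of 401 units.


Formula: ROP = (Daily Demand * Lead Time) + Safety Stock
Demand during lead time = 21 * 9 = 189 units
ROP = 189 + 401 = 590 units

590 units


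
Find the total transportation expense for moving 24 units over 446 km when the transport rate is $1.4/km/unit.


TC = dist * cost * units = 446 * 1.4 * 24 = $14985.60

$14985.60


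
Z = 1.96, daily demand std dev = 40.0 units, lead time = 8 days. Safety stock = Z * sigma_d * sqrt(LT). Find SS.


Formula: SS = z * sigma_d * sqrt(LT)
sqrt(LT) = sqrt(8) = 2.8284
SS = 1.96 * 40.0 * 2.8284
SS = 221.7 units

221.7 units


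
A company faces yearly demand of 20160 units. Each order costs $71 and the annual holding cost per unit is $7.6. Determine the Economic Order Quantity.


Formula: EOQ = sqrt(2 * D * S / H)
Numerator: 2 * 20160 * 71 = 2862720
2DS/H = 2862720 / 7.6 = 376673.7
EOQ = sqrt(376673.7) = 613.7 units

613.7 units


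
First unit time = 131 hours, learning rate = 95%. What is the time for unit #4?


Formula: T_n = T_1 * (learning_rate)^(log2(n)) where learning_rate = rate/100
Doublings = log2(4) = 2
T_n = 131 * 0.95^2
T_n = 131 * 0.9025 = 118.2 hours

118.2 hours


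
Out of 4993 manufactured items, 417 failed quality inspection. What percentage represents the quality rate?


Formula: Quality Rate = Good Pieces / Total Pieces * 100
Good pieces = 4993 - 417 = 4576
QR = 4576 / 4993 * 100 = 91.6%

91.6%


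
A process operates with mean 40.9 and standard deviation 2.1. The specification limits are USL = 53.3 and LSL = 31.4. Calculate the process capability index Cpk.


Cpu = (53.3 - 40.9) / (3 * 2.1) = 1.97
Cpl = (40.9 - 31.4) / (3 * 2.1) = 1.51
Cpk = min(1.97, 1.51) = 1.51

1.51


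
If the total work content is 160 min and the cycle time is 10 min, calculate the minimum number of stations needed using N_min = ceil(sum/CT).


Formula: N_min = ceil(Sum of Task Times / Cycle Time)
N_min = ceil(160 min / 10 min) = ceil(16.0)
N_min = 16 stations

16


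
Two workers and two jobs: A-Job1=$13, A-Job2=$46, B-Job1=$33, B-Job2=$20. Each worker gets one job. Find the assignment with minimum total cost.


Option 1: A->1 + B->2 = $13 + $20 = $33
Option 2: A->2 + B->1 = $46 + $33 = $79
Min cost = min($33, $79) = $33

$33


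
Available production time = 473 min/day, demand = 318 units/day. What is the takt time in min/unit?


Formula: Takt Time = Available Production Time / Customer Demand
Takt = 473 min/day / 318 units/day
Takt = 1.49 min/unit

1.49 min/unit


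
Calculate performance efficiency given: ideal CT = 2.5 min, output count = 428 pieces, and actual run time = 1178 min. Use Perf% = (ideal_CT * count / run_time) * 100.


Formula: Performance = (Ideal CT * Total Count) / Run Time * 100
Ideal output time = 2.5 * 428 = 1070.0 min
Performance = 1070.0 / 1178 * 100 = 90.8%

90.8%


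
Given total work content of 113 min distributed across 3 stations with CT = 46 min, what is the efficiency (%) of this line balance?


Formula: Efficiency = Sum of Task Times / (N_stations * CT) * 100
Total station capacity = 3 stations * 46 min = 138 min
Efficiency = 113 / 138 * 100 = 81.9%

81.9%


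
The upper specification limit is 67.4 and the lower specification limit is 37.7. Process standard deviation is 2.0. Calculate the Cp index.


Cp = (67.4 - 37.7) / (6 * 2.0)

2.48


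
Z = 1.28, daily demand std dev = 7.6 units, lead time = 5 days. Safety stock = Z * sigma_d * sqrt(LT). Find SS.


Formula: SS = z * sigma_d * sqrt(LT)
sqrt(LT) = sqrt(5) = 2.2361
SS = 1.28 * 7.6 * 2.2361
SS = 21.8 units

21.8 units


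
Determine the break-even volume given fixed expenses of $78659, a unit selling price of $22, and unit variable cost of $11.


Formula: BEQ = Fixed Costs / (Price - Variable Cost)
Contribution margin = $22 - $11 = $11/unit
BEQ = ceil($78659 / $11/unit) = ceil(7150.82) = 7151 units

7151 units


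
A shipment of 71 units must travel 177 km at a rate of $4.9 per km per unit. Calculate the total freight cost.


TC = dist * cost * units = 177 * 4.9 * 71 = $61578.30

$61578.30


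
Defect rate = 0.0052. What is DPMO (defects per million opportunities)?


DPMO = defect_rate * 1000000 = 0.0052 * 1000000

5200


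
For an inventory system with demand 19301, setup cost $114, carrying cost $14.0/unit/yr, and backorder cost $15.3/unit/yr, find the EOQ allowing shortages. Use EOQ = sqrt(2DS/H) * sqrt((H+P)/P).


Formula: EOQ* = sqrt(2DS/H) * sqrt((H+P)/P)
Base EOQ = sqrt(2*19301*114/14.0) = 560.65 units
Correction = sqrt((14.0+15.3)/15.3) = 1.38385
EOQ* = 560.65 * 1.38385 = 775.9 units

775.9 units


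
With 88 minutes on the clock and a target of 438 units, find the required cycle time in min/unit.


Formula: CT = Available Time / Number of Units
CT = 88 min / 438 units
CT = 0.2 min/unit

0.2 min/unit


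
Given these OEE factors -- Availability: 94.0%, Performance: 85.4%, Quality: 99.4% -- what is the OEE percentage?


Formula: OEE = Availability * Performance * Quality / 10000
A * P = 94.0% * 85.4% / 100 = 80.28%
OEE = 80.28% * 99.4% / 100 = 79.8%

79.8%


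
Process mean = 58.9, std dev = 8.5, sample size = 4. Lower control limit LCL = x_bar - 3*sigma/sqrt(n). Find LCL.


LCL = 58.9 - 3 * 8.5 / sqrt(4)

46.15


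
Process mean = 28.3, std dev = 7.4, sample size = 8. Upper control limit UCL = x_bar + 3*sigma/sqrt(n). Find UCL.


UCL = 28.3 + 3 * 7.4 / sqrt(8)

36.15


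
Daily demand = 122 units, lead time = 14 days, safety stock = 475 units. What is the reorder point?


Formula: ROP = (Daily Demand * Lead Time) + Safety Stock
Demand during lead time = 122 * 14 = 1708 units
ROP = 1708 + 475 = 2183 units

2183 units
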